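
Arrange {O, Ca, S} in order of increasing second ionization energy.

Ca, S, O

IE_2 is the cost of taking one more electron from the +1 cation: O⁺ still has 5 valence electrons; Ca⁺ still has 1 valence electron; S⁺ still has 5 valence electrons.
All are still removing valence electrons, so compare the +1 ions as you would atoms: IE_2 generally rises across a period (higher Z_eff) and falls down a group (larger shell), subject to the usual subshell exceptions.
Valence configurations: O⁺ [He]2s²2p³, Ca⁺ [Ar]4s¹, S⁺ [Ne]3s²3p³.
Tabulated IE_2 (kJ/mol): O 3388, Ca 1145, S 2252.
Hence IE_2: Ca < S < O.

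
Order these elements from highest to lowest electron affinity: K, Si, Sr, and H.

H is in period 1, group 1; Si is in period 3, group 14; K is in period 4, group 1; Sr is in period 5, group 2.
EA tends to increase across a period and decrease down a group, though the pattern is less regular than for IE or radius.
Here both period and group differ, so the two effects have to be weighed against each other.
K > Sr: period and group pull opposite ways; the down-group shift dominates (48 vs 5 kJ/mol).
H > K: H sits above K in group 1, so the down-group effect alone puts H higher.
Si > H: period and group pull opposite ways; the across-period shift dominates (134 vs 73 kJ/mol).
Approximate values (kJ/mol): H 73, Si 134, K 48, Sr 5.
So from highest to lowest: Si > H > K > Sr.

Si > H > K > Sr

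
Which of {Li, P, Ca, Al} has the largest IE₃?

Li

Consider each +2 ion: Li²⁺ is already 1 electron into the core; P²⁺ still has 3 valence electrons; Ca²⁺ is the bare [Ar] core; Al²⁺ still has 1 valence electron.
Pulling an electron out of a noble-gas core costs far more than removing a remaining valence electron, so Ca and Li sit at the high end of IE_3.
Valence configurations: P²⁺ [Ne]3s²3p¹, Al²⁺ [Ne]3s¹.
The numbers (kJ/mol): Li 11815, P 2914, Ca 4912, Al 2745.
Overall IE_3 order: Al < P < Ca < Li.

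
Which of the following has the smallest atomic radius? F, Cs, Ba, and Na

F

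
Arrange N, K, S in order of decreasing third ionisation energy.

IE_3 is the cost of taking one more electron from the +2 cation: N²⁺ still has 3 valence electrons; K²⁺ is already 1 electron into the core; S²⁺ still has 4 valence electrons.
Usually core removal costs more than valence removal, but here the competition is close: a tightly held n=2 valence electron can cost more to remove than an n=3 core electron, so the actual values have to decide it.
Valence configurations: N²⁺ [He]2s²2p¹, S²⁺ [Ne]3s²3p².
Tabulated IE_3 (kJ/mol): N 4578, K 4420, S 3357.
Hence IE_3: S < K < N.

N, K, S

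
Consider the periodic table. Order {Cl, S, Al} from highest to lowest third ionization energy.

Cl > S > Al

The third ionization energy removes an electron from the +2 ion. For each element: Cl²⁺ still has 5 valence electrons; S²⁺ still has 4 valence electrons; Al²⁺ still has 1 valence electron.
All are still removing valence electrons, so compare the +2 ions as you would atoms: IE_3 generally rises across a period (higher Z_eff) and falls down a group (larger shell), subject to the usual subshell exceptions.
Valence configurations: Cl²⁺ [Ne]3s²3p³, S²⁺ [Ne]3s²3p², Al²⁺ [Ne]3s¹.
The numbers (kJ/mol): Cl 3822, S 3357, Al 2745.
Hence IE_3: Al < S < Cl.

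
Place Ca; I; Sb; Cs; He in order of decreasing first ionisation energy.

He > I > Sb > Ca > Cs

He is in period 1, group 18; Ca is in period 4, group 2; Sb is in period 5, group 15; I is in period 5, group 17; Cs is in period 6, group 1.
First ionization energy rises across a period (greater Z_eff holds electrons more tightly) and falls down a group (valence electrons are farther from the nucleus).
Here both period and group differ, so the two effects have to be weighed against each other.
Ca > Cs: relative to Cs, both the across-period and down-group shifts push Ca's first ionization energy up.
Sb > Ca: the two effects oppose for this pair; the across-period effect wins (831 vs 590 kJ/mol).
I > Sb: both are in period 5; the period trend gives I the larger value.
He > I: relative to I, both the across-period and down-group shifts push He's first ionization energy up.
For reference (kJ/mol): He 2372, Ca 590, Sb 831, I 1008, Cs 376.
So from highest to lowest: He > I > Sb > Ca > Cs.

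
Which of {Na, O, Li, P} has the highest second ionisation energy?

Li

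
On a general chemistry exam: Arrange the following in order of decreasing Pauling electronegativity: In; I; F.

F is in period 2, group 17; In is in period 5, group 13; I is in period 5, group 17.
Smaller atoms with higher effective nuclear charge are more electronegative.
Neither a single period nor a single group — weigh both effects.
I > In: both are in period 5; the period trend gives I the larger value.
F > I: F sits above I in group 17, so the down-group effect alone puts F higher.
For reference (Pauling): F 3.98, In 1.78, I 2.66.
So from highest to lowest: F > I > In.

F > I > In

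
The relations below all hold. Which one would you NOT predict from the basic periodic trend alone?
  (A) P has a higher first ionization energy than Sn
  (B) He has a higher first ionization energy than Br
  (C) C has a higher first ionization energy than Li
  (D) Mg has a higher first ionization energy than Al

The general trend: first ionization energy increases across a period and decreases down a group.
(A) P (period 3, group 15) vs Sn (period 5, group 14): the stated order agrees with the simple trend.
(B) He (period 1, group 18) vs Br (period 4, group 17): the stated order agrees with the simple trend.
(C) C (period 2, group 14) vs Li (period 2, group 1): the stated order agrees with the simple trend.
(D) Mg (period 3, group 2) vs Al (period 3, group 13): the stated order contradicts the simple trend.
The exception is (D): Al's single 3p electron is easier to remove than one from Mg's filled 3s².

(D)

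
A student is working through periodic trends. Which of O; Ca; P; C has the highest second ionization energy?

O

The second ionization energy removes an electron from the +1 ion. For each element: O⁺ still has 5 valence electrons; Ca⁺ still has 1 valence electron; P⁺ still has 4 valence electrons; C⁺ still has 3 valence electrons.
All are still removing valence electrons, so compare the +1 ions as you would atoms: IE_2 generally rises across a period (higher Z_eff) and falls down a group (larger shell), subject to the usual subshell exceptions.
Valence configurations: O⁺ [He]2s²2p³, Ca⁺ [Ar]4s¹, P⁺ [Ne]3s²3p², C⁺ [He]2s²2p¹.
Approximate IE_2 values (kJ/mol): O 3388, Ca 1145, P 1907, C 2353.
Hence IE_2: Ca < P < C < O.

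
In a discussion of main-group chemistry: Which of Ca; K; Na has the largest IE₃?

IE_3 is the cost of taking one more electron from the +2 cation: Ca²⁺ is the bare [Ar] core; K²⁺ is already 1 electron into the core; Na²⁺ is already 1 electron into the core.
All of these are removing an electron from a noble-gas core or deeper; the smaller core (lower principal quantum number) is held far more tightly, and within a period the higher nuclear charge binds the same core more tightly.
Approximate IE_3 values (kJ/mol): Ca 4912, K 4420, Na 6910.
Hence IE_3: K < Ca < Na.

Na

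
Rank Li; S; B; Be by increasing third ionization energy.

S, B, Li, Be

After 2 electrons have been removed, what remains? Li²⁺ is already 1 electron into the core; S²⁺ still has 4 valence electrons; B²⁺ still has 1 valence electron; Be²⁺ is the bare [He] core.
Pulling an electron out of a noble-gas core costs far more than removing a remaining valence electron, so Li and Be sit at the high end of IE_3.
Valence configurations: S²⁺ [Ne]3s²3p², B²⁺ [He]2s¹.
The numbers (kJ/mol): Li 11815, S 3357, B 3660, Be 14849.
Overall IE_3 order: S < B < Li < Be.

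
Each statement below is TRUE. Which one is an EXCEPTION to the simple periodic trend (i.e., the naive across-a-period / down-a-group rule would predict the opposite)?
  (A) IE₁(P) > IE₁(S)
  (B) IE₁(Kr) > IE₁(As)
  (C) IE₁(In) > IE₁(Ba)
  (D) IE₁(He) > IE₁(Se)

The general trend: first ionisation energy increases across a period and decreases down a group.
(A) P (period 3, group 15) vs S (period 3, group 16): the stated order contradicts the simple trend.
(B) Kr (period 4, group 18) vs As (period 4, group 15): the stated order agrees with the simple trend.
(C) In (period 5, group 13) vs Ba (period 6, group 2): the stated order agrees with the simple trend.
(D) He (period 1, group 18) vs Se (period 4, group 16): the stated order agrees with the simple trend.
The exception is (A): S (3p⁴) ionizes more easily than half-filled P (3p³) because the paired 3p electron in S is pushed out by e⁻–e⁻ repulsion.

(A)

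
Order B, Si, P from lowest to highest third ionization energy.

P, Si, B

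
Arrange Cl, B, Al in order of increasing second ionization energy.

IE_2 is the cost of taking one more electron from the +1 cation: Cl⁺ still has 6 valence electrons; B⁺ still has 2 valence electrons; Al⁺ still has 2 valence electrons.
All are still removing valence electrons, so compare the +1 ions as you would atoms: IE_2 generally rises across a period (higher Z_eff) and falls down a group (larger shell), subject to the usual subshell exceptions.
Valence configurations: Cl⁺ [Ne]3s²3p⁴, B⁺ [He]2s², Al⁺ [Ne]3s².
Approximate IE_2 values (kJ/mol): Cl 2298, B 2427, Al 1817.
Hence IE_2: Al < Cl < B.

Al, Cl, B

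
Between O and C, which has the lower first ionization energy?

C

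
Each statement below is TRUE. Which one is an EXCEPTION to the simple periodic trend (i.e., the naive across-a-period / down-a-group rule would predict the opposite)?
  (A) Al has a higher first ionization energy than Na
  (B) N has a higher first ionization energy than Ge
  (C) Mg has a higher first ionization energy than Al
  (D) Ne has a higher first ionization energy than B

(C)

The general trend: first ionization energy increases across a period and decreases down a group.
(A) Al (period 3, group 13) vs Na (period 3, group 1): the stated order agrees with the simple trend.
(B) N (period 2, group 15) vs Ge (period 4, group 14): the stated order agrees with the simple trend.
(C) Mg (period 3, group 2) vs Al (period 3, group 13): the stated order contradicts the simple trend.
(D) Ne (period 2, group 18) vs B (period 2, group 13): the stated order agrees with the simple trend.
The exception is (C): Al's single 3p electron is easier to remove than one from Mg's filled 3s².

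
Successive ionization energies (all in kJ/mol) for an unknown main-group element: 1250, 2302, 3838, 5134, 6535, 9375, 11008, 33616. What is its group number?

Group 17

Look for the largest jump between consecutive ionization energies: IE8/IE7 ≈ 3.1, far larger than any earlier ratio.
That jump marks the point where a core electron is being removed. So the atom has 7 valence electrons.
A main-group element with 7 valence electrons is in group 17.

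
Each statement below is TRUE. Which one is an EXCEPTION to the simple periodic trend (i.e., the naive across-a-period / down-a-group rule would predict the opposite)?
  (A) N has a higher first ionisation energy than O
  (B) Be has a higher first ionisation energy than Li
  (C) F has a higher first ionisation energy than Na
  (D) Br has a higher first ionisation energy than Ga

(A)

The general trend: first ionisation energy increases across a period and decreases down a group.
(A) N (period 2, group 15) vs O (period 2, group 16): the stated order contradicts the simple trend.
(B) Be (period 2, group 2) vs Li (period 2, group 1): the stated order agrees with the simple trend.
(C) F (period 2, group 17) vs Na (period 3, group 1): the stated order agrees with the simple trend.
(D) Br (period 4, group 17) vs Ga (period 4, group 13): the stated order agrees with the simple trend.
The exception is (A): pairing an electron in O's 2p⁴ costs repulsion energy, so O ionizes more easily than half-filled N (2p³).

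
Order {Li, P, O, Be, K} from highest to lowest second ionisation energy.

Li > O > K > P > Be

Consider each +1 ion: Li⁺ is the bare [He] core; P⁺ still has 4 valence electrons; O⁺ still has 5 valence electrons; Be⁺ still has 1 valence electron; K⁺ is the bare [Ar] core.
Usually core removal costs more than valence removal, but here the competition is close: a tightly held n=2 valence electron can cost more to remove than an n=3 core electron, so the actual values have to decide it.
Valence configurations: P⁺ [Ne]3s²3p², O⁺ [He]2s²2p³, Be⁺ [He]2s¹.
Tabulated IE_2 (kJ/mol): Li 7298, P 1907, O 3388, Be 1757, K 3052.
Overall IE_2 order: Be < P < K < O < Li.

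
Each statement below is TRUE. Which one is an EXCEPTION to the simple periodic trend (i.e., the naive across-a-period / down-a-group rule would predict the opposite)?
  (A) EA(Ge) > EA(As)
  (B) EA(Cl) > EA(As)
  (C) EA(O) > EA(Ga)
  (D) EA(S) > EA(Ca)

The general trend: electron affinity increases across a period and decreases down a group.
(A) Ge (period 4, group 14) vs As (period 4, group 15): the stated order contradicts the simple trend.
(B) Cl (period 3, group 17) vs As (period 4, group 15): the stated order agrees with the simple trend.
(C) O (period 2, group 16) vs Ga (period 4, group 13): the stated order agrees with the simple trend.
(D) S (period 3, group 16) vs Ca (period 4, group 2): the stated order agrees with the simple trend.
The exception is (A): adding an electron to As's half-filled 4p³ is unfavourable, so Ge (4p²) has the more exothermic EA.

(A)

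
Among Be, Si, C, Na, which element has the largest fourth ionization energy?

Consider each +3 ion: Be³⁺ is already 1 electron into the core; Si³⁺ still has 1 valence electron; C³⁺ still has 1 valence electron; Na³⁺ is already 2 electrons into the core.
Breaking into a closed-shell core is much more expensive than removing a leftover valence electron — Na and Be have the largest IE_4 here.
Valence configurations: Si³⁺ [Ne]3s¹, C³⁺ [He]2s¹.
Tabulated IE_4 (kJ/mol): Be 21007, Si 4356, C 6223, Na 9543.
Overall IE_4 order: Si < C < Na < Be.

Be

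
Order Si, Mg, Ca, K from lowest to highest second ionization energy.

IE_2 is the cost of taking one more electron from the +1 cation: Si⁺ still has 3 valence electrons; Mg⁺ still has 1 valence electron; Ca⁺ still has 1 valence electron; K⁺ is the bare [Ar] core.
Breaking into a closed-shell core is much more expensive than removing a leftover valence electron — K has the largest IE_2 here.
Valence configurations: Si⁺ [Ne]3s²3p¹, Mg⁺ [Ne]3s¹, Ca⁺ [Ar]4s¹.
Tabulated IE_2 (kJ/mol): Si 1577, Mg 1451, Ca 1145, K 3052.
Hence IE_2: Ca < Mg < Si < K.

Ca < Mg < Si < K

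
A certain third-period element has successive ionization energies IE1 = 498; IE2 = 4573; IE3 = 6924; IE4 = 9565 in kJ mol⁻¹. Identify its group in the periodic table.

Look for the largest jump between consecutive ionization energies: IE2/IE1 ≈ 9.2, far larger than any earlier ratio.
That jump marks the point where a core electron is being removed. So the atom has 1 valence electron.
A main-group element with 1 valence electron is in group 1.

Group 1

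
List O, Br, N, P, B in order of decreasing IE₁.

IE₁ increases left→right with effective nuclear charge and decreases top→bottom as the valence shell moves farther out.
These span different periods and groups, so the two trends combine.
P > B: period and group pull opposite ways; the across-period shift dominates (1012 vs 801 kJ/mol).
Br > P: the two effects oppose for this pair; the across-period effect wins (1140 vs 1012 kJ/mol).
O > Br: the two effects oppose for this pair; the down-group effect wins (1314 vs 1140 kJ/mol).
N > O: this pair runs against the simple trend — see the exception note.
Note the exception: N has a higher first ionization energy than O, contrary to the simple trend — pairing an electron in O's 2p⁴ costs repulsion energy, so O ionizes more easily than half-filled N (2p³).
Approximate values (kJ/mol): B 801, N 1402, O 1314, P 1012, Br 1140.
So from highest to lowest: N > O > Br > P > B.

N > O > Br > P > B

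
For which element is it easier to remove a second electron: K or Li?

After 1 electron has been removed, what remains? K⁺ is the bare [Ar] core; Li⁺ is the bare [He] core.
All of these are removing an electron from a noble-gas core or deeper; the smaller core (lower principal quantum number) is held far more tightly, and within a period the higher nuclear charge binds the same core more tightly.
Tabulated IE_2 (kJ/mol): K 3052, Li 7298.
Putting it together, IE_2: K < Li.

K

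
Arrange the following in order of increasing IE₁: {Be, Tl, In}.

In, Tl, Be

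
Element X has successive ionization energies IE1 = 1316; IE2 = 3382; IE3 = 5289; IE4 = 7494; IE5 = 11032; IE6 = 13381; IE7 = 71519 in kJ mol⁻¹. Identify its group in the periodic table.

Group 16

Look for the largest jump between consecutive ionization energies: IE7/IE6 ≈ 5.3, far larger than any earlier ratio.
That jump marks the point where a core electron is being removed. So the atom has 6 valence electrons.
A main-group element with 6 valence electrons is in group 16.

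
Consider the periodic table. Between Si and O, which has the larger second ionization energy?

The second ionization energy removes an electron from the +1 ion. For each element: Si⁺ still has 3 valence electrons; O⁺ still has 5 valence electrons.
All are still removing valence electrons, so compare the +1 ions as you would atoms: IE_2 generally rises across a period (higher Z_eff) and falls down a group (larger shell), subject to the usual subshell exceptions.
Valence configurations: Si⁺ [Ne]3s²3p¹, O⁺ [He]2s²2p³.
Tabulated IE_2 (kJ/mol): Si 1577, O 3388.
Hence IE_2: Si < O.

O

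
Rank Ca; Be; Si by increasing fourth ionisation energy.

The fourth ionization energy removes an electron from the +3 ion. For each element: Ca³⁺ is already 1 electron into the core; Be³⁺ is already 1 electron into the core; Si³⁺ still has 1 valence electron.
Breaking into a closed-shell core is much more expensive than removing a leftover valence electron — Ca and Be have the largest IE_4 here.
Approximate IE_4 values (kJ/mol): Ca 6491, Be 21007, Si 4356.
Putting it together, IE_4: Si < Ca < Be.

Si < Ca < Be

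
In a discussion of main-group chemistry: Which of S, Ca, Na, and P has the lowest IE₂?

Ca

After 1 electron has been removed, what remains? S⁺ still has 5 valence electrons; Ca⁺ still has 1 valence electron; Na⁺ is the bare [Ne] core; P⁺ still has 4 valence electrons.
Breaking into a closed-shell core is much more expensive than removing a leftover valence electron — Na has the largest IE_2 here.
Valence configurations: S⁺ [Ne]3s²3p³, Ca⁺ [Ar]4s¹, P⁺ [Ne]3s²3p².
The numbers (kJ/mol): S 2252, Ca 1145, Na 4562, P 1907.
Putting it together, IE_2: Ca < P < S < Na.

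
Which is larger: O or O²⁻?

O²⁻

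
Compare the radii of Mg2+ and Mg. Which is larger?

Mg

Forming Mg2+ removes 2 electrons from Mg. Fewer electrons for the same nuclear charge means less shielding and a higher Z_eff on the remaining electrons, and for main-group metals the entire outer shell is lost.
A cation is smaller than its parent atom: Mg2+ < Mg.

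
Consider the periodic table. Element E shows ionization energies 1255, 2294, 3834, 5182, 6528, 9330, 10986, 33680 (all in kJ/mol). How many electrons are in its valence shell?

Look for the largest jump between consecutive ionization energies: IE8/IE7 ≈ 3.1, far larger than any earlier ratio.
That jump marks the point where a core electron is being removed. So the atom has 7 valence electrons.

7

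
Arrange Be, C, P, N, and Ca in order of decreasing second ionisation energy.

The second ionization energy removes an electron from the +1 ion. For each element: Be⁺ still has 1 valence electron; C⁺ still has 3 valence electrons; P⁺ still has 4 valence electrons; N⁺ still has 4 valence electrons; Ca⁺ still has 1 valence electron.
All are still removing valence electrons, so compare the +1 ions as you would atoms: IE_2 generally rises across a period (higher Z_eff) and falls down a group (larger shell), subject to the usual subshell exceptions.
Valence configurations: Be⁺ [He]2s¹, C⁺ [He]2s²2p¹, P⁺ [Ne]3s²3p², N⁺ [He]2s²2p², Ca⁺ [Ar]4s¹.
Approximate IE_2 values (kJ/mol): Be 1757, C 2353, P 1907, N 2856, Ca 1145.
Hence IE_2: Ca < Be < P < C < N.

N, C, P, Be, Ca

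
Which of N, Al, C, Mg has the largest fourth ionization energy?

After 3 electrons have been removed, what remains? N³⁺ still has 2 valence electrons; Al³⁺ is the bare [Ne] core; C³⁺ still has 1 valence electron; Mg³⁺ is already 1 electron into the core.
Breaking into a closed-shell core is much more expensive than removing a leftover valence electron — Mg and Al have the largest IE_4 here.
Valence configurations: N³⁺ [He]2s², C³⁺ [He]2s¹.
The numbers (kJ/mol): N 7475, Al 11577, C 6223, Mg 10543.
Hence IE_4: C < N < Mg < Al.

Al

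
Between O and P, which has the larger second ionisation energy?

O

Consider each +1 ion: O⁺ still has 5 valence electrons; P⁺ still has 4 valence electrons.
All are still removing valence electrons, so compare the +1 ions as you would atoms: IE_2 generally rises across a period (higher Z_eff) and falls down a group (larger shell), subject to the usual subshell exceptions.
Valence configurations: O⁺ [He]2s²2p³, P⁺ [Ne]3s²3p².
The numbers (kJ/mol): O 3388, P 1907.
Putting it together, IE_2: P < O.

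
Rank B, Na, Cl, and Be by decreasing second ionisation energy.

The second ionization energy removes an electron from the +1 ion. For each element: B⁺ still has 2 valence electrons; Na⁺ is the bare [Ne] core; Cl⁺ still has 6 valence electrons; Be⁺ still has 1 valence electron.
Pulling an electron out of a noble-gas core costs far more than removing a remaining valence electron, so Na sits at the high end of IE_2.
Valence configurations: B⁺ [He]2s², Cl⁺ [Ne]3s²3p⁴, Be⁺ [He]2s¹.
Approximate IE_2 values (kJ/mol): B 2427, Na 4562, Cl 2298, Be 1757.
So the second ionization energies run Be < Cl < B < Na.

Na > B > Cl > Be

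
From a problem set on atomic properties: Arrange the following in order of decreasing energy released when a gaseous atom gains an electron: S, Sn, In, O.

Adding an electron releases more energy for atoms nearer the top right (short of the noble gases).
Neither a single period nor a single group — weigh both effects.
Sn > In: both are in period 5; the period trend gives Sn the larger value.
O > Sn: relative to Sn, both the across-period and down-group shifts push O's electron affinity up.
S > O: this pair runs against the simple trend — see the exception note.
Note the exception: S has a higher electron affinity than O, contrary to the simple trend — the compact 2p subshell of O repels the added electron more than S's larger 3p does.
Approximate values (kJ/mol): O 141, S 200, In 29, Sn 107.
So from highest to lowest: S > O > Sn > In.

S, O, Sn, In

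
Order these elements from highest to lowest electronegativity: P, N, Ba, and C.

C is in period 2, group 14; N is in period 2, group 15; P is in period 3, group 15; Ba is in period 6, group 2.
Electronegativity increases across a period and decreases down a group, tracking effective nuclear charge and atomic size.
Neither a single period nor a single group — weigh both effects.
P > Ba: relative to Ba, both the across-period and down-group shifts push P's electronegativity up.
C > P: period and group pull opposite ways; the down-group shift dominates (2.55 vs 2.19).
N > C: both are in period 2; the period trend gives N the larger value.
Approximate values (Pauling): C 2.55, N 3.04, P 2.19, Ba 0.89.
So from highest to lowest: N > C > P > Ba.

N > C > P > Ba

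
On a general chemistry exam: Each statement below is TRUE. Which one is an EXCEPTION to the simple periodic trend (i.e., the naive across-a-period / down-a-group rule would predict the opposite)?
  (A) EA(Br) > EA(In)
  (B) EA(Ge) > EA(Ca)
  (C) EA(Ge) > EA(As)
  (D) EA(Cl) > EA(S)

(C)

The general trend: electron affinity increases across a period and decreases down a group.
(A) Br (period 4, group 17) vs In (period 5, group 13): the stated order agrees with the simple trend.
(B) Ge (period 4, group 14) vs Ca (period 4, group 2): the stated order agrees with the simple trend.
(C) Ge (period 4, group 14) vs As (period 4, group 15): the stated order contradicts the simple trend.
(D) Cl (period 3, group 17) vs S (period 3, group 16): the stated order agrees with the simple trend.
The exception is (C): adding an electron to As's half-filled 4p³ is unfavourable, so Ge (4p²) has the more exothermic EA.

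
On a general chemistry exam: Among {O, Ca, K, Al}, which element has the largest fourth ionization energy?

The fourth ionization energy removes an electron from the +3 ion. For each element: O³⁺ still has 3 valence electrons; Ca³⁺ is already 1 electron into the core; K³⁺ is already 2 electrons into the core; Al³⁺ is the bare [Ne] core.
Usually core removal costs more than valence removal, but here the competition is close: a tightly held n=2 valence electron can cost more to remove than an n=3 core electron, so the actual values have to decide it.
The numbers (kJ/mol): O 7469, Ca 6491, K 5877, Al 11577.
Hence IE_4: K < Ca < O < Al.

Al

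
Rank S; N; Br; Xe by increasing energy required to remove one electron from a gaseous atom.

N is in period 2, group 15; S is in period 3, group 16; Br is in period 4, group 17; Xe is in period 5, group 18.
Across a period the outer electron is held more tightly (higher IE₁); down a group it sits in a higher shell, more shielded, and comes off more easily.
A diagonal step moves right (one effect) and down (the opposite effect) at once.
Br > S: period and group pull opposite ways; the across-period shift dominates (1140 vs 1000 kJ/mol).
Xe > Br: the two effects oppose for this pair; the across-period effect wins (1170 vs 1140 kJ/mol).
N > Xe: the two effects oppose for this pair; the down-group effect wins (1402 vs 1170 kJ/mol).
For reference (kJ/mol): N 1402, S 1000, Br 1140, Xe 1170.
So from lowest to highest: S < Br < Xe < N.

S, Br, Xe, N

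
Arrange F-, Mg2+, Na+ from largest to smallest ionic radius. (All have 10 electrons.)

F-, Na+, Mg2+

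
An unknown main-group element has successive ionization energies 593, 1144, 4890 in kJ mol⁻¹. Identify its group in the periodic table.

Look for the largest jump between consecutive ionization energies: IE3/IE2 ≈ 4.3, far larger than any earlier ratio.
That jump marks the point where a core electron is being removed. So the atom has 2 valence electrons.
A main-group element with 2 valence electrons is in group 2.

Group 2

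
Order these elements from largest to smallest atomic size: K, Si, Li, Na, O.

K > Na > Li > Si > O

Li is in period 2, group 1; O is in period 2, group 16; Na is in period 3, group 1; Si is in period 3, group 14; K is in period 4, group 1.
Moving right in a period, electrons are added to the same shell under a stronger nuclear pull, so atoms get smaller; moving down, a new shell is opened and atoms get larger.
Here both period and group differ, so the two effects have to be weighed against each other.
Si > O: both effects reinforce here, so Si is clearly the larger of the two.
Li > Si: the two effects oppose for this pair; the across-period effect wins (133 vs 116 pm).
Na > Li: they share group 1; the group trend gives Na the larger value.
K > Na: they share group 1; the group trend gives K the larger value.
For reference (pm): Li 133, O 63, Na 155, Si 116, K 196.
So from largest to smallest: K > Na > Li > Si > O.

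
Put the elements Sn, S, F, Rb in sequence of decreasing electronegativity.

F > S > Sn > Rb

F is in period 2, group 17; S is in period 3, group 16; Rb is in period 5, group 1; Sn is in period 5, group 14.
Atoms toward the upper right of the periodic table pull bonding electrons most strongly.
These span different periods and groups, so the two trends combine.
Sn > Rb: Sn lies to the right of Rb in period 5, so the across-period effect alone puts Sn higher.
S > Sn: both effects reinforce here, so S is clearly the higher of the two.
F > S: both effects reinforce here, so F is clearly the higher of the two.
For reference (Pauling): F 3.98, S 2.58, Rb 0.82, Sn 1.96.
So from highest to lowest: F > S > Sn > Rb.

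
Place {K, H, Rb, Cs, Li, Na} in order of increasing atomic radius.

H is in period 1, group 1; Li is in period 2, group 1; Na is in period 3, group 1; K is in period 4, group 1; Rb is in period 5, group 1; Cs is in period 6, group 1.
Atomic radius shrinks across a period as nuclear charge pulls the same shell inward, and grows down a group as new shells are added.
All are in group 1, so atomic radius increases down the group.
So from smallest to largest: H < Li < Na < K < Rb < Cs.

H < Li < Na < K < Rb < Cs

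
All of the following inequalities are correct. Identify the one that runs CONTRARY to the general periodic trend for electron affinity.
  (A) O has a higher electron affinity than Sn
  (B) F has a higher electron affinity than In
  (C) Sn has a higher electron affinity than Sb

(C)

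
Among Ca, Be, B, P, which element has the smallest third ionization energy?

Consider each +2 ion: Ca²⁺ is the bare [Ar] core; Be²⁺ is the bare [He] core; B²⁺ still has 1 valence electron; P²⁺ still has 3 valence electrons.
Core electrons are held far more tightly than valence electrons, so Ca and Be top the IE_3 order.
Valence configurations: B²⁺ [He]2s¹, P²⁺ [Ne]3s²3p¹.
Approximate IE_3 values (kJ/mol): Ca 4912, Be 14849, B 3660, P 2914.
Putting it together, IE_3: P < B < Ca < Be.

P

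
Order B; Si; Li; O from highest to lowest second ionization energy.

Li, O, B, Si

The second ionization energy removes an electron from the +1 ion. For each element: B⁺ still has 2 valence electrons; Si⁺ still has 3 valence electrons; Li⁺ is the bare [He] core; O⁺ still has 5 valence electrons.
Breaking into a closed-shell core is much more expensive than removing a leftover valence electron — Li has the largest IE_2 here.
Valence configurations: B⁺ [He]2s², Si⁺ [Ne]3s²3p¹, O⁺ [He]2s²2p³.
Approximate IE_2 values (kJ/mol): B 2427, Si 1577, Li 7298, O 3388.
Overall IE_2 order: Si < B < O < Li.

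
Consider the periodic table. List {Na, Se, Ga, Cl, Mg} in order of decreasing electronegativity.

Na is in period 3, group 1; Mg is in period 3, group 2; Cl is in period 3, group 17; Ga is in period 4, group 13; Se is in period 4, group 16.
Atoms toward the upper right of the periodic table pull bonding electrons most strongly.
Here both period and group differ, so the two effects have to be weighed against each other.
Mg > Na: Mg lies to the right of Na in period 3, so the across-period effect alone puts Mg higher.
Ga > Mg: the two effects oppose for this pair; the across-period effect wins (1.81 vs 1.31).
Se > Ga: both are in period 4; the period trend gives Se the larger value.
Cl > Se: relative to Se, both the across-period and down-group shifts push Cl's electronegativity up.
Approximate values (Pauling): Na 0.93, Mg 1.31, Cl 3.16, Ga 1.81, Se 2.55.
So from highest to lowest: Cl > Se > Ga > Mg > Na.

Cl > Se > Ga > Mg > Na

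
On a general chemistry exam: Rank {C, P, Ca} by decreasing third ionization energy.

Ca > C > P

After 2 electrons have been removed, what remains? C²⁺ still has 2 valence electrons; P²⁺ still has 3 valence electrons; Ca²⁺ is the bare [Ar] core.
Pulling an electron out of a noble-gas core costs far more than removing a remaining valence electron, so Ca sits at the high end of IE_3.
Valence configurations: C²⁺ [He]2s², P²⁺ [Ne]3s²3p¹.
The numbers (kJ/mol): C 4620, P 2914, Ca 4912.
So the third ionization energies run P < C < Ca.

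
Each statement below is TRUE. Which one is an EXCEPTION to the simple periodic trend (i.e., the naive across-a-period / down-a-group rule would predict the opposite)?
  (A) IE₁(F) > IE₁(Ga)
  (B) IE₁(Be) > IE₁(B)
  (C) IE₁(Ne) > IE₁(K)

(B)

The general trend: IE₁ increases across a period and decreases down a group.
(A) F (period 2, group 17) vs Ga (period 4, group 13): the stated order agrees with the simple trend.
(B) Be (period 2, group 2) vs B (period 2, group 13): the stated order contradicts the simple trend.
(C) Ne (period 2, group 18) vs K (period 4, group 1): the stated order agrees with the simple trend.
The exception is (B): removing B's lone 2p electron is easier than breaking Be's filled 2s².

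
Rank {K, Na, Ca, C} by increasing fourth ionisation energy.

After 3 electrons have been removed, what remains? K³⁺ is already 2 electrons into the core; Na³⁺ is already 2 electrons into the core; Ca³⁺ is already 1 electron into the core; C³⁺ still has 1 valence electron.
Usually core removal costs more than valence removal, but here the competition is close: a tightly held n=2 valence electron can cost more to remove than an n=3 core electron, so the actual values have to decide it.
Approximate IE_4 values (kJ/mol): K 5877, Na 9543, Ca 6491, C 6223.
So the fourth ionization energies run K < C < Ca < Na.

K < C < Ca < Na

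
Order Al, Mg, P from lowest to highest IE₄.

P < Mg < Al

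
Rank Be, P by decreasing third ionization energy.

Be, P

The third ionization energy removes an electron from the +2 ion. For each element: Be²⁺ is the bare [He] core; P²⁺ still has 3 valence electrons.
Breaking into a closed-shell core is much more expensive than removing a leftover valence electron — Be has the largest IE_3 here.
Tabulated IE_3 (kJ/mol): Be 14849, P 2914.
Hence IE_3: P < Be.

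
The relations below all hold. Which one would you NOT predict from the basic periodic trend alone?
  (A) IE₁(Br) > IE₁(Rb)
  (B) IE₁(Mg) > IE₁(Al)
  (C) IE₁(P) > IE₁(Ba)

(B)

The general trend: first ionization energy increases across a period and decreases down a group.
(A) Br (period 4, group 17) vs Rb (period 5, group 1): the stated order agrees with the simple trend.
(B) Mg (period 3, group 2) vs Al (period 3, group 13): the stated order contradicts the simple trend.
(C) P (period 3, group 15) vs Ba (period 6, group 2): the stated order agrees with the simple trend.
The exception is (B): Al's single 3p electron is easier to remove than one from Mg's filled 3s².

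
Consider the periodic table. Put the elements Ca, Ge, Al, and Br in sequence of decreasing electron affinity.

Br > Ge > Al > Ca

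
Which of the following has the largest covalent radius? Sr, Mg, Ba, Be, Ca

Ba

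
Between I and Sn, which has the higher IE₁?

I

Sn is in period 5, group 14; I is in period 5, group 17.
Removing the outermost electron gets harder across a period and easier down a group.
All lie in period 5, so first ionization energy increases left to right.
So I has the higher IE₁ (I > Sn).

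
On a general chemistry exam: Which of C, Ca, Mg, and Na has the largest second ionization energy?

Na

The second ionization energy removes an electron from the +1 ion. For each element: C⁺ still has 3 valence electrons; Ca⁺ still has 1 valence electron; Mg⁺ still has 1 valence electron; Na⁺ is the bare [Ne] core.
Breaking into a closed-shell core is much more expensive than removing a leftover valence electron — Na has the largest IE_2 here.
Valence configurations: C⁺ [He]2s²2p¹, Ca⁺ [Ar]4s¹, Mg⁺ [Ne]3s¹.
Approximate IE_2 values (kJ/mol): C 2353, Ca 1145, Mg 1451, Na 4562.
Overall IE_2 order: Ca < Mg < C < Na.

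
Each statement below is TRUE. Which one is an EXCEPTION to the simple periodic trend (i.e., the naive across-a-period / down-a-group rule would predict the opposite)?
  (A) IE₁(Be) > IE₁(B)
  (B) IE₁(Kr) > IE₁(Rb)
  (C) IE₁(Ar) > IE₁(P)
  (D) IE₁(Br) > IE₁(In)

The general trend: first ionisation energy increases across a period and decreases down a group.
(A) Be (period 2, group 2) vs B (period 2, group 13): the stated order contradicts the simple trend.
(B) Kr (period 4, group 18) vs Rb (period 5, group 1): the stated order agrees with the simple trend.
(C) Ar (period 3, group 18) vs P (period 3, group 15): the stated order agrees with the simple trend.
(D) Br (period 4, group 17) vs In (period 5, group 13): the stated order agrees with the simple trend.
The exception is (A): removing B's lone 2p electron is easier than breaking Be's filled 2s².

(A)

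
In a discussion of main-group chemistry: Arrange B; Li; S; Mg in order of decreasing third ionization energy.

Li > Mg > B > S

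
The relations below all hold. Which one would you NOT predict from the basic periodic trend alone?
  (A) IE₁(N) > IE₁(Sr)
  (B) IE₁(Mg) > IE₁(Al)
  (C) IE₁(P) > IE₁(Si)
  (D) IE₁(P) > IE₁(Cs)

(B)

The general trend: IE₁ increases across a period and decreases down a group.
(A) N (period 2, group 15) vs Sr (period 5, group 2): the stated order agrees with the simple trend.
(B) Mg (period 3, group 2) vs Al (period 3, group 13): the stated order contradicts the simple trend.
(C) P (period 3, group 15) vs Si (period 3, group 14): the stated order agrees with the simple trend.
(D) P (period 3, group 15) vs Cs (period 6, group 1): the stated order agrees with the simple trend.
The exception is (B): Al's single 3p electron is easier to remove than one from Mg's filled 3s².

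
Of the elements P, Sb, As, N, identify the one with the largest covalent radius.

Across a period the added protons contract the valence shell; down a group each new principal shell makes the atom larger.
All are in group 15, so atomic radius increases down the group.
The largest covalent radius among these belongs to Sb.

Sb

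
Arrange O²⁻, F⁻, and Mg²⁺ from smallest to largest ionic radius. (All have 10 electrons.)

Mg²⁺ < F⁻ < O²⁻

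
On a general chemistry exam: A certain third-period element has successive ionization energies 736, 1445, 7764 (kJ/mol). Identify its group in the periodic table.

Look for the largest jump between consecutive ionization energies: IE3/IE2 ≈ 5.4, far larger than any earlier ratio.
That jump marks the point where a core electron is being removed. So the atom has 2 valence electrons.
A main-group element with 2 valence electrons is in group 2.

Group 2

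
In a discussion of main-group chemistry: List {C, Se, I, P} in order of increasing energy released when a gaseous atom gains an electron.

P < C < Se < I

EA tends to increase across a period and decrease down a group, though the pattern is less regular than for IE or radius.
These sit on a diagonal, where the across-period and down-group effects partly cancel.
C > P: the two effects oppose for this pair; the down-group effect wins (122 vs 72 kJ/mol).
Se > C: the two effects oppose for this pair; the across-period effect wins (195 vs 122 kJ/mol).
I > Se: the two effects oppose for this pair; the across-period effect wins (295 vs 195 kJ/mol).
Tabulated electron affinity (kJ/mol): C 122, P 72, Se 195, I 295.
So from lowest to highest: P < C < Se < I.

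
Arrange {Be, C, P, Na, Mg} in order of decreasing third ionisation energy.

After 2 electrons have been removed, what remains? Be²⁺ is the bare [He] core; C²⁺ still has 2 valence electrons; P²⁺ still has 3 valence electrons; Na²⁺ is already 1 electron into the core; Mg²⁺ is the bare [Ne] core.
Breaking into a closed-shell core is much more expensive than removing a leftover valence electron — Na, Mg and Be have the largest IE_3 here.
Valence configurations: C²⁺ [He]2s², P²⁺ [Ne]3s²3p¹.
Tabulated IE_3 (kJ/mol): Be 14849, C 4620, P 2914, Na 6910, Mg 7733.
Hence IE_3: P < C < Na < Mg < Be.

Be > Mg > Na > C > P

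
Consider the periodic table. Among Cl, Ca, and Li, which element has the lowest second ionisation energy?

Ca

The second ionization energy removes an electron from the +1 ion. For each element: Cl⁺ still has 6 valence electrons; Ca⁺ still has 1 valence electron; Li⁺ is the bare [He] core.
Pulling an electron out of a noble-gas core costs far more than removing a remaining valence electron, so Li sits at the high end of IE_2.
Valence configurations: Cl⁺ [Ne]3s²3p⁴, Ca⁺ [Ar]4s¹.
The numbers (kJ/mol): Cl 2298, Ca 1145, Li 7298.
Overall IE_2 order: Ca < Cl < Li.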